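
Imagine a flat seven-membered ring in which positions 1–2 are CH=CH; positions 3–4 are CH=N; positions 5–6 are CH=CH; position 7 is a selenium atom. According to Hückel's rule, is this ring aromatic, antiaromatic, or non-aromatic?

All ring atoms are sp² and supply a p orbital to the ring (every atom in a ring double bond is sp² and brings one electron to the p orbital; the doubly-bonded nitrogens are pyridine-type — their lone pairs lie in the ring plane, leaving one electron in the p orbital; the selenium donates one lone pair from its p orbital); the conjugation is uninterrupted.
Tallying contributions gives 3 × 2 = 6 from the double-bond units + 2 from the Se atom = 8.
With 8 = 4·2 π electrons, Hückel's rule classifies the planar ring as antiaromatic.

Antiaromatic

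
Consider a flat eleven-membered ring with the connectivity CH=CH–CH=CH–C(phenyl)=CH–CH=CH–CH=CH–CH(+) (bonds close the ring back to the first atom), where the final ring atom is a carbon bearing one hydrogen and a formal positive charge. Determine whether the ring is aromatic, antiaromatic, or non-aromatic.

All ring atoms are sp² and supply a p orbital to the ring (each doubly-bonded ring atom is sp² with one p-orbital electron; the carbocation has an empty p orbital); the conjugation is uninterrupted.
Adding the contributions, 5 × 2 = 10 from the double-bond units + 0 from the CH(+) atom = 10.
10 = 4(2) + 2, which satisfies Hückel's 4n+2 rule.

Aromatic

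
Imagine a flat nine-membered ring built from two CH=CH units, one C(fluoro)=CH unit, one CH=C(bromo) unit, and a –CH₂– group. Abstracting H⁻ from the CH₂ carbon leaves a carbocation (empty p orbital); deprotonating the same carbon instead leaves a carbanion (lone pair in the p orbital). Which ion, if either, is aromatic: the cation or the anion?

Both ions have a continuous loop of p orbitals — each ring atom is sp².
Cation: 4 × 2 + 0 = 8 π electrons → 4(2), antiaromatic.
Anion: 4 × 2 + 2 = 10 π electrons → 4(2)+2, aromatic.

The anion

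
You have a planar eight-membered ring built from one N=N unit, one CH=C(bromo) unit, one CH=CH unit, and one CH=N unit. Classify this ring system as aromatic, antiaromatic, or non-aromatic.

Antiaromatic

Check conjugation: the double-bond atoms are sp², each contributing one p electron; each =N– nitrogen is pyridine-type (lone pair in the sp² plane, one electron in the p orbital) — every position has a p orbital, so the cyclic π system is continuous.
π-electron count: 4 × 2 = 8 from the 4 double-bond units.
8 = 4(2); a planar, fully conjugated 4n system is antiaromatic.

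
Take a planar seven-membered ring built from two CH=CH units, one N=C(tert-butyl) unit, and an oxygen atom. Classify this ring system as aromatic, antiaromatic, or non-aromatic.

Every ring atom contributes a p orbital perpendicular to the ring (each doubly-bonded ring atom is sp² with one p-orbital electron; each =N– nitrogen is pyridine-type (lone pair in the sp² plane, one electron in the p orbital); the oxygen donates one lone pair from its p orbital), so the π system is cyclic and fully conjugated.
Adding the contributions, 3 × 2 = 6 from the double-bond units + 2 from the O atom = 8.
A 4n π count (8, n = 2) in a planar conjugated ring means antiaromatic.

Antiaromatic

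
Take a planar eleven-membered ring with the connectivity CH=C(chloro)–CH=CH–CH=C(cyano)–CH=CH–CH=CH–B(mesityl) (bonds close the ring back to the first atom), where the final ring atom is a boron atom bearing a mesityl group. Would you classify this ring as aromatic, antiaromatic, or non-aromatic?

Aromatic

All ring atoms are sp² and supply a p orbital to the ring (every atom in a ring double bond is sp² and brings one electron to the p orbital; the boron has an empty p orbital); the conjugation is uninterrupted.
Counting π electrons: 5 × 2 = 10 from the double-bond units + 0 from the B(mesityl) atom = 10.
With 10 π electrons (n = 2), the Hückel 4n+2 condition holds.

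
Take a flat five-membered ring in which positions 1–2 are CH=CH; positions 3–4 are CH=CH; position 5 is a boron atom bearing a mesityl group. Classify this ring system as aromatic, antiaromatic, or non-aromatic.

Check conjugation: each doubly-bonded ring atom is sp² with one p-orbital electron; the boron has an empty p orbital — every position has a p orbital, so the cyclic π system is continuous.
Tallying contributions gives 2 × 2 = 4 from the double-bond units + 0 from the B(mesityl) atom = 4.
4 is a 4n count (n = 1), so the planar conjugated ring is antiaromatic.

Antiaromatic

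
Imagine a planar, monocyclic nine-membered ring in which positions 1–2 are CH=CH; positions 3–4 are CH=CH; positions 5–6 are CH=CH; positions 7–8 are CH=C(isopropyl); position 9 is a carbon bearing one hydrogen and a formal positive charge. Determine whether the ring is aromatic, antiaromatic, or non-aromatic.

The p orbitals form a continuous loop: every atom in a ring double bond is sp² and brings one electron to the p orbital; the carbocation has an empty p orbital. The ring is fully conjugated.
Counting π electrons: 4 × 2 = 8 from the double-bond units + 0 from the CH(+) atom = 8.
With 8 = 4·2 π electrons, Hückel's rule classifies the planar ring as antiaromatic.

Antiaromatic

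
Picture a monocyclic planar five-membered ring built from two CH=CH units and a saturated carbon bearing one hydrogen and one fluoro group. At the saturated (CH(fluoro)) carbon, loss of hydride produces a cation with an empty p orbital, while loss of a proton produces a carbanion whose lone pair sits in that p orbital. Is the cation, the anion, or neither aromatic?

Both ions have a continuous loop of p orbitals — each ring atom is sp².
Cation: 2 × 2 + 0 = 4 π electrons → 4(1), antiaromatic.
Anion: 2 × 2 + 2 = 6 π electrons → 4(1)+2, aromatic.

The anion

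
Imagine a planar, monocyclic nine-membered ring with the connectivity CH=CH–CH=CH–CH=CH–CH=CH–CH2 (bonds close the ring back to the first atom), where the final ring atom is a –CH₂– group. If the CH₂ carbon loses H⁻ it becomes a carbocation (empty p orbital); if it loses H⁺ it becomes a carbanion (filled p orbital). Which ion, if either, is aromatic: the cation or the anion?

The anion

Both ions have a continuous loop of p orbitals — each ring atom is sp².
Cation: 4 × 2 + 0 = 8 π electrons → 4(2), antiaromatic.
Anion: 4 × 2 + 2 = 10 π electrons → 4(2)+2, aromatic.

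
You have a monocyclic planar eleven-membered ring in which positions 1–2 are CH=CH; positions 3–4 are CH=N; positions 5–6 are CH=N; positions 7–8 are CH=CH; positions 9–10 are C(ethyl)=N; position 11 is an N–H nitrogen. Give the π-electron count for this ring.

Check conjugation: each doubly-bonded ring atom is sp² with one p-orbital electron; each sp² =N– keeps its lone pair in-plane and puts one electron into the π system; the pyrrole-type nitrogen donates its lone pair from the p orbital — every position has a p orbital, so the cyclic π system is continuous.
Tallying contributions gives 5 × 2 = 10 from the double-bond units + 2 from the NH atom = 12.

12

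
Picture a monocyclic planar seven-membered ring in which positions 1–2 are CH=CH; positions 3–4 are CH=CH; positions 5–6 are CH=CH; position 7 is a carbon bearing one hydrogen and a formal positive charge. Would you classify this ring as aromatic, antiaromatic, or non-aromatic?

Aromatic

Every ring atom contributes a p orbital perpendicular to the ring (the double-bond atoms are sp², each contributing one p electron; the carbocation has an empty p orbital), so the π system is cyclic and fully conjugated.
Adding the contributions, 3 × 2 = 6 from the double-bond units + 0 from the CH(+) atom = 6.
With 6 π electrons (n = 1), the Hückel 4n+2 condition holds.
(This ring is the tropylium cation.)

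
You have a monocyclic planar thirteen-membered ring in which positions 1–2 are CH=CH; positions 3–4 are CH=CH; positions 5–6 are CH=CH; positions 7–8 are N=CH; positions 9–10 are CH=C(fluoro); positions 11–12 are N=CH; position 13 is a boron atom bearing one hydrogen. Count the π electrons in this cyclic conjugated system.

12

Check conjugation: the double-bond atoms are sp², each contributing one p electron; each sp² =N– keeps its lone pair in-plane and puts one electron into the π system; the boron has an empty p orbital — every position has a p orbital, so the cyclic π system is continuous.
π-electron count: 6 × 2 = 12 from the double-bond units + 0 from the BH atom = 12.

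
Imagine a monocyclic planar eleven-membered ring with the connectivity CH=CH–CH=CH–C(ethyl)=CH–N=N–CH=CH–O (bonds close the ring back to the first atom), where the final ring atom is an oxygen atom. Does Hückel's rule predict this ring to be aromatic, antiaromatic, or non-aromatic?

Antiaromatic

All ring atoms are sp² and supply a p orbital to the ring (every atom in a ring double bond is sp² and brings one electron to the p orbital; each =N– nitrogen is pyridine-type (lone pair in the sp² plane, one electron in the p orbital); the oxygen donates one lone pair from its p orbital); the conjugation is uninterrupted.
π-electron count: 5 × 2 = 10 from the double-bond units + 2 from the O atom = 12.
A 4n π count (12, n = 3) in a planar conjugated ring means antiaromatic.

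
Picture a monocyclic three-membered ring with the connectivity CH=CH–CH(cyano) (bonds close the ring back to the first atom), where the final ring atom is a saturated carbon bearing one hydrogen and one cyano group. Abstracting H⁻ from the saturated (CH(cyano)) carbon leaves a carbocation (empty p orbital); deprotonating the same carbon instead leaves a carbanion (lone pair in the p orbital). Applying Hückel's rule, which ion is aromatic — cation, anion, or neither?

Once that carbon is sp², every ring atom has a p orbital and both ions are fully conjugated.
Cation: 1 × 2 + 0 = 2 π electrons → 4(0)+2, aromatic.
Anion: 1 × 2 + 2 = 4 π electrons → 4(1), antiaromatic.

The cation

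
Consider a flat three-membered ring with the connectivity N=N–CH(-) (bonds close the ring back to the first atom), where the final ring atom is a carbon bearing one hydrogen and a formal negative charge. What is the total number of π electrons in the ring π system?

Every ring atom contributes a p orbital perpendicular to the ring (the double-bond atoms are sp², each contributing one p electron; each sp² =N– keeps its lone pair in-plane and puts one electron into the π system; the carbanion's lone pair occupies the p orbital), so the π system is cyclic and fully conjugated.
Tallying contributions gives 1 × 2 = 2 from the double-bond unit + 2 from the CH(-) atom = 4.

4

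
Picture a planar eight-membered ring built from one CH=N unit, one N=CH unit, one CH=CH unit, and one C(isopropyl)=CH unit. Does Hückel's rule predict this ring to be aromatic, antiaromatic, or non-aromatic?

Antiaromatic

All ring atoms are sp² and supply a p orbital to the ring (every atom in a ring double bond is sp² and brings one electron to the p orbital; the doubly-bonded nitrogens are pyridine-type — their lone pairs lie in the ring plane, leaving one electron in the p orbital); the conjugation is uninterrupted.
Adding the contributions, 4 × 2 = 8 from the 4 double-bond units.
With 8 = 4·2 π electrons, Hückel's rule classifies the planar ring as antiaromatic.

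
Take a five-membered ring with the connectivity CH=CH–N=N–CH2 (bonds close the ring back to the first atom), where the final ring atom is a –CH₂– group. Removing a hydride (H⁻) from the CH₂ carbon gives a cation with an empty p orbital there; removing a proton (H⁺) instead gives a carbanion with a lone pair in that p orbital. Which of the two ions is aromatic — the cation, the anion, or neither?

Once that carbon is sp², every ring atom has a p orbital and both ions are fully conjugated.
Cation: 2 × 2 + 0 = 4 π electrons → 4(1), antiaromatic.
Anion: 2 × 2 + 2 = 6 π electrons → 4(1)+2, aromatic.

The anion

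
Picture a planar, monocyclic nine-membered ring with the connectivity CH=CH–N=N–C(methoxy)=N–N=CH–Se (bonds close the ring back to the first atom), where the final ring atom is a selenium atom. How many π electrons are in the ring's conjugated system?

Check conjugation: the double-bond atoms are sp², each contributing one p electron; the doubly-bonded nitrogens are pyridine-type — their lone pairs lie in the ring plane, leaving one electron in the p orbital; the selenium donates one lone pair from its p orbital — every position has a p orbital, so the cyclic π system is continuous.
Counting π electrons: 4 × 2 = 8 from the double-bond units + 2 from the Se atom = 10.

10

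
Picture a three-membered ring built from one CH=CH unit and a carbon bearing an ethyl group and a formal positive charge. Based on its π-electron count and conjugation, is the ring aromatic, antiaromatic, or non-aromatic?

All ring atoms are sp² and supply a p orbital to the ring (the double-bond atoms are sp², each contributing one p electron; the carbocation has an empty p orbital); the conjugation is uninterrupted.
Counting π electrons: 1 × 2 = 2 from the double-bond unit + 0 from the C(ethyl)(+) atom = 2.
With 2 π electrons (n = 0), the Hückel 4n+2 condition holds.

Aromatic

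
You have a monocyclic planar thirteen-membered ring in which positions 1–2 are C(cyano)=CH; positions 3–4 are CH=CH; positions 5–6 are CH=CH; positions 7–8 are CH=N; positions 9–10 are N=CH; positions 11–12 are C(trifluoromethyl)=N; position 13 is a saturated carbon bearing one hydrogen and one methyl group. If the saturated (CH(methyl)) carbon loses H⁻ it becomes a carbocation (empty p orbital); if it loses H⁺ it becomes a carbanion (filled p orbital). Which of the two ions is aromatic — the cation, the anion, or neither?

In either ion the ring is fully conjugated: every atom, including the new sp² carbon, supplies a p orbital.
Cation: 6 × 2 + 0 = 12 π electrons → 4(3), antiaromatic.
Anion: 6 × 2 + 2 = 14 π electrons → 4(3)+2, aromatic.

The anion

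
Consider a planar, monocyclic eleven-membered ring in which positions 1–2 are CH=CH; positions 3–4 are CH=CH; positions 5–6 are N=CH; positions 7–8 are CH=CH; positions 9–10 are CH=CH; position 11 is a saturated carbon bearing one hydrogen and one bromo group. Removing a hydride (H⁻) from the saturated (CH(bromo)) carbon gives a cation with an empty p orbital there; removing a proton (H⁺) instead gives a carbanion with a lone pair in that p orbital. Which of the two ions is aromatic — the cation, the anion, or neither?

In either ion the ring is fully conjugated: every atom, including the new sp² carbon, supplies a p orbital.
Cation: 5 × 2 + 0 = 10 π electrons → 4(2)+2, aromatic.
Anion: 5 × 2 + 2 = 12 π electrons → 4(3), antiaromatic.

The cation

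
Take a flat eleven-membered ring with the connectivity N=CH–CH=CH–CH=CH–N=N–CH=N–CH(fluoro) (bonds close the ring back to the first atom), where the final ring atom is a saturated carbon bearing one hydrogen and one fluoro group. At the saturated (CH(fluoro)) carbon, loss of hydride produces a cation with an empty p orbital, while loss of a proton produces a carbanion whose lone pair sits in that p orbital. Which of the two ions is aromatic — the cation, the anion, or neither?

The cation

In either ion the ring is fully conjugated: every atom, including the new sp² carbon, supplies a p orbital.
Cation: 5 × 2 + 0 = 10 π electrons → 4(2)+2, aromatic.
Anion: 5 × 2 + 2 = 12 π electrons → 4(3), antiaromatic.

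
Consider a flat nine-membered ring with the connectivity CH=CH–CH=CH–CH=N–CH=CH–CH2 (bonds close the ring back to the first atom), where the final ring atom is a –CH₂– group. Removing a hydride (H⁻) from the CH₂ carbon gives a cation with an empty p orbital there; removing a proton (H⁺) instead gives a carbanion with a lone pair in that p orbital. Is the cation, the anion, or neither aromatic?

In both ions every ring atom is sp² and contributes a p orbital, so both rings are fully conjugated.
Cation: 4 × 2 + 0 = 8 π electrons → 4(2), antiaromatic.
Anion: 4 × 2 + 2 = 10 π electrons → 4(2)+2, aromatic.

The anion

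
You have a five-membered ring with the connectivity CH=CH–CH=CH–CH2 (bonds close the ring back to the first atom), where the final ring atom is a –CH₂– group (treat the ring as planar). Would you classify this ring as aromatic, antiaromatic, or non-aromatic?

At the CH2 position, the tetrahedral CH₂ carbon is sp³ and has no p orbital in the ring π system; the ring's p-orbital overlap is broken there.
Without a continuous loop of overlapping p orbitals the Hückel electron count never comes into play.

Non-aromatic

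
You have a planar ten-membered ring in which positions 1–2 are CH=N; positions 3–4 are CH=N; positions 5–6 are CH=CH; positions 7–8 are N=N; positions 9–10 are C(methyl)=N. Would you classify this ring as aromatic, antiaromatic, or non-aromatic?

Aromatic

Every ring atom contributes a p orbital perpendicular to the ring (the double-bond atoms are sp², each contributing one p electron; each =N– nitrogen is pyridine-type (lone pair in the sp² plane, one electron in the p orbital)), so the π system is cyclic and fully conjugated.
Counting π electrons: 5 × 2 = 10 from the 5 double-bond units.
That gives a 4n+2 count (10, n = 2).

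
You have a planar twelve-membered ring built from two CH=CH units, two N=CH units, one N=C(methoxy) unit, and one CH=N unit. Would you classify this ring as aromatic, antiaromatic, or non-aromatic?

Antiaromatic

The p orbitals form a continuous loop: the double-bond atoms are sp², each contributing one p electron; each =N– nitrogen is pyridine-type (lone pair in the sp² plane, one electron in the p orbital). The ring is fully conjugated.
π-electron count: 6 × 2 = 12 from the 6 double-bond units.
12 is a 4n count (n = 3), so the planar conjugated ring is antiaromatic.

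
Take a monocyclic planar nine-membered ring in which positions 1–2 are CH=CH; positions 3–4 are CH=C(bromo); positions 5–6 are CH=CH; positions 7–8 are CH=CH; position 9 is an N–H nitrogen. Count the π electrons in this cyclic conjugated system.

10

Every ring atom contributes a p orbital perpendicular to the ring (the double-bond atoms are sp², each contributing one p electron; the pyrrole-type nitrogen donates its lone pair from the p orbital), so the π system is cyclic and fully conjugated.
Tallying contributions gives 4 × 2 = 8 from the double-bond units + 2 from the NH atom = 10.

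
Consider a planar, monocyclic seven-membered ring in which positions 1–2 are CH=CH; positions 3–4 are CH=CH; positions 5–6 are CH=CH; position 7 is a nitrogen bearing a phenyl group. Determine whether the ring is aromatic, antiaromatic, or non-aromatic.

All ring atoms are sp² and supply a p orbital to the ring (every atom in a ring double bond is sp² and brings one electron to the p orbital; the pyrrole-type nitrogen donates its lone pair from the p orbital); the conjugation is uninterrupted.
Counting π electrons: 3 × 2 = 6 from the double-bond units + 2 from the N(phenyl) atom = 8.
8 is a 4n count (n = 2), so the planar conjugated ring is antiaromatic.

Antiaromatic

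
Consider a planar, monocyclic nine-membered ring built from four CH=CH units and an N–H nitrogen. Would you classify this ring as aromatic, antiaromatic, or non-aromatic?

Check conjugation: each doubly-bonded ring atom is sp² with one p-orbital electron; the pyrrole-type nitrogen donates its lone pair from the p orbital — every position has a p orbital, so the cyclic π system is continuous.
Tallying contributions gives 4 × 2 = 8 from the double-bond units + 2 from the NH atom = 10.
10 = 4(2) + 2, which satisfies Hückel's 4n+2 rule.

Aromatic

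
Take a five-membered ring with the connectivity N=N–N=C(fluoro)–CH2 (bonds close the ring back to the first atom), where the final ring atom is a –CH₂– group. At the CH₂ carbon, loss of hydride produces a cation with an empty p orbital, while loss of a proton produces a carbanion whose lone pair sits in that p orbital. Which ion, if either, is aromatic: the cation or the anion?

The anion

Once that carbon is sp², every ring atom has a p orbital and both ions are fully conjugated.
Cation: 2 × 2 + 0 = 4 π electrons → 4(1), antiaromatic.
Anion: 2 × 2 + 2 = 6 π electrons → 4(1)+2, aromatic.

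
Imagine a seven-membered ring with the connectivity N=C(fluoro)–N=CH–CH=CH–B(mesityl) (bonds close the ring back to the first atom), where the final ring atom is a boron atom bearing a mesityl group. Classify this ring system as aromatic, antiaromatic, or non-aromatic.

Aromatic

All ring atoms are sp² and supply a p orbital to the ring (the double-bond atoms are sp², each contributing one p electron; each =N– nitrogen is pyridine-type (lone pair in the sp² plane, one electron in the p orbital); the boron has an empty p orbital); the conjugation is uninterrupted.
Adding the contributions, 3 × 2 = 6 from the double-bond units + 0 from the B(mesityl) atom = 6.
6 = 4(1) + 2, which satisfies Hückel's 4n+2 rule.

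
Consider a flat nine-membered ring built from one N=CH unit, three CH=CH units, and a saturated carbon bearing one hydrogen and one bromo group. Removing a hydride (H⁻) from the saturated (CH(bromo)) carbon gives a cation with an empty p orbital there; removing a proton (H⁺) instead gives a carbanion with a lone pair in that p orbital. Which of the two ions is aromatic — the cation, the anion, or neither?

The anion

In both ions every ring atom is sp² and contributes a p orbital, so both rings are fully conjugated.
Cation: 4 × 2 + 0 = 8 π electrons → 4(2), antiaromatic.
Anion: 4 × 2 + 2 = 10 π electrons → 4(2)+2, aromatic.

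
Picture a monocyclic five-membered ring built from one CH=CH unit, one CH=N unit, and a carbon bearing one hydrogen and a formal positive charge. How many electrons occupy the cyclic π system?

4

Check conjugation: every atom in a ring double bond is sp² and brings one electron to the p orbital; the doubly-bonded nitrogens are pyridine-type — their lone pairs lie in the ring plane, leaving one electron in the p orbital; the carbocation has an empty p orbital — every position has a p orbital, so the cyclic π system is continuous.
Adding the contributions, 2 × 2 = 4 from the double-bond units + 0 from the CH(+) atom = 4.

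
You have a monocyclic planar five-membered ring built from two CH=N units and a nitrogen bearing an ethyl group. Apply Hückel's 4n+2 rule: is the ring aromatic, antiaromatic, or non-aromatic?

Aromatic

Every ring atom contributes a p orbital perpendicular to the ring (each doubly-bonded ring atom is sp² with one p-orbital electron; each =N– nitrogen is pyridine-type (lone pair in the sp² plane, one electron in the p orbital); the pyrrole-type nitrogen donates its lone pair from the p orbital), so the π system is cyclic and fully conjugated.
Counting π electrons: 2 × 2 = 4 from the double-bond units + 2 from the N(ethyl) atom = 6.
6 = 4(1) + 2, which satisfies Hückel's 4n+2 rule.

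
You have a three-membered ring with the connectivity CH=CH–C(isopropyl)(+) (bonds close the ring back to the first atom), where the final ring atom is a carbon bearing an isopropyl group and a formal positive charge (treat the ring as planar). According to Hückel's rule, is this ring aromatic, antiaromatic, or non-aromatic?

Aromatic

The p orbitals form a continuous loop: the double-bond atoms are sp², each contributing one p electron; the carbocation has an empty p orbital. The ring is fully conjugated.
Tallying contributions gives 1 × 2 = 2 from the double-bond unit + 0 from the C(isopropyl)(+) atom = 2.
2 = 4(0) + 2, which satisfies Hückel's 4n+2 rule.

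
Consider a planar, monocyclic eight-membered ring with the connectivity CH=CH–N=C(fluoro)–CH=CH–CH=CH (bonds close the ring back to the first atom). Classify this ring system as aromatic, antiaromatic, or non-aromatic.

Antiaromatic

Every ring atom contributes a p orbital perpendicular to the ring (the double-bond atoms are sp², each contributing one p electron; each =N– nitrogen is pyridine-type (lone pair in the sp² plane, one electron in the p orbital)), so the π system is cyclic and fully conjugated.
π-electron count: 4 × 2 = 8 from the 4 double-bond units.
A 4n π count (8, n = 2) in a planar conjugated ring means antiaromatic.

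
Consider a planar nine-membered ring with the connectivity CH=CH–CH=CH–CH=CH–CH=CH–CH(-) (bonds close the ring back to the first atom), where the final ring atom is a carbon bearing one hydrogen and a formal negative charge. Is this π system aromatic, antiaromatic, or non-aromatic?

Aromatic

All ring atoms are sp² and supply a p orbital to the ring (every atom in a ring double bond is sp² and brings one electron to the p orbital; the carbanion's lone pair occupies the p orbital); the conjugation is uninterrupted.
Counting π electrons: 4 × 2 = 8 from the double-bond units + 2 from the CH(-) atom = 10.
That gives a 4n+2 count (10, n = 2).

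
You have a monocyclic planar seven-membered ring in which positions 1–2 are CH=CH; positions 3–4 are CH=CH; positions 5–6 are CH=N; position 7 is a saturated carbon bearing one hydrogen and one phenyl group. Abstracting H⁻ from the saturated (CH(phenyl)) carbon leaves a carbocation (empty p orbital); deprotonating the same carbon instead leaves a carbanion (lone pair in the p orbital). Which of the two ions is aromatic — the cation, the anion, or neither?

The cation

In both ions every ring atom is sp² and contributes a p orbital, so both rings are fully conjugated.
Cation: 3 × 2 + 0 = 6 π electrons → 4(1)+2, aromatic.
Anion: 3 × 2 + 2 = 8 π electrons → 4(2), antiaromatic.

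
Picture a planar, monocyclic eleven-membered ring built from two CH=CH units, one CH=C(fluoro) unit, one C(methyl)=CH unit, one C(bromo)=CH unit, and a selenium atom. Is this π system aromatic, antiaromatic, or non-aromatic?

Check conjugation: every atom in a ring double bond is sp² and brings one electron to the p orbital; the selenium donates one lone pair from its p orbital — every position has a p orbital, so the cyclic π system is continuous.
Counting π electrons: 5 × 2 = 10 from the double-bond units + 2 from the Se atom = 12.
12 = 4(3); a planar, fully conjugated 4n system is antiaromatic.

Antiaromatic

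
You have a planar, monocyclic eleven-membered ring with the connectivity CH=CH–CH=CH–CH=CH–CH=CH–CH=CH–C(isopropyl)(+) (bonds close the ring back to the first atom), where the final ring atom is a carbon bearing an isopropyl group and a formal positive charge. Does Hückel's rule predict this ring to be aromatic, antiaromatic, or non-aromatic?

Every ring atom contributes a p orbital perpendicular to the ring (every atom in a ring double bond is sp² and brings one electron to the p orbital; the carbocation has an empty p orbital), so the π system is cyclic and fully conjugated.
Counting π electrons: 5 × 2 = 10 from the double-bond units + 0 from the C(isopropyl)(+) atom = 10.
With 10 π electrons (n = 2), the Hückel 4n+2 condition holds.

Aromatic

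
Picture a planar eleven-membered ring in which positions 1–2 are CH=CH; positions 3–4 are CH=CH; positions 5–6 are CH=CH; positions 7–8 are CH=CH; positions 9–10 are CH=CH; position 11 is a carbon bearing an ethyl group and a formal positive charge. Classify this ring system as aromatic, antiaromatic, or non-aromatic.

Check conjugation: each doubly-bonded ring atom is sp² with one p-orbital electron; the carbocation has an empty p orbital — every position has a p orbital, so the cyclic π system is continuous.
Adding the contributions, 5 × 2 = 10 from the double-bond units + 0 from the C(ethyl)(+) atom = 10.
With 10 π electrons (n = 2), the Hückel 4n+2 condition holds.

Aromatic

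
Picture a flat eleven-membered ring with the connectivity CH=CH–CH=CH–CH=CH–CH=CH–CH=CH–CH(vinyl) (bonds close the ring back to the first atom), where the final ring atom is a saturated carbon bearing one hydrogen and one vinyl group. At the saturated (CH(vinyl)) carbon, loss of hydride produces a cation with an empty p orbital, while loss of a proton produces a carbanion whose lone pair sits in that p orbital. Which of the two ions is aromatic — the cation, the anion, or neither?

In both ions every ring atom is sp² and contributes a p orbital, so both rings are fully conjugated.
Cation: 5 × 2 + 0 = 10 π electrons → 4(2)+2, aromatic.
Anion: 5 × 2 + 2 = 12 π electrons → 4(3), antiaromatic.

The cation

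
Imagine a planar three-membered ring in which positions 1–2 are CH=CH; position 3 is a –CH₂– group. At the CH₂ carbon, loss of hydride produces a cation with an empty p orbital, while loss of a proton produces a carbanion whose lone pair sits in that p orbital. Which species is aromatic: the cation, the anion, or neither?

The cation

Once that carbon is sp², every ring atom has a p orbital and both ions are fully conjugated.
Cation: 1 × 2 + 0 = 2 π electrons → 4(0)+2, aromatic.
Anion: 1 × 2 + 2 = 4 π electrons → 4(1), antiaromatic.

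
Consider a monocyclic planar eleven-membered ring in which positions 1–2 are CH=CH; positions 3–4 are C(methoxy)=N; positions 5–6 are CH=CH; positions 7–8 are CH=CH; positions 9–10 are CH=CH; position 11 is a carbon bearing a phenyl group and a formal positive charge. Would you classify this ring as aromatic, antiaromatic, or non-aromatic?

Aromatic

Check conjugation: every atom in a ring double bond is sp² and brings one electron to the p orbital; the doubly-bonded nitrogens are pyridine-type — their lone pairs lie in the ring plane, leaving one electron in the p orbital; the carbocation has an empty p orbital — every position has a p orbital, so the cyclic π system is continuous.
Adding the contributions, 5 × 2 = 10 from the double-bond units + 0 from the C(phenyl)(+) atom = 10.
That gives a 4n+2 count (10, n = 2).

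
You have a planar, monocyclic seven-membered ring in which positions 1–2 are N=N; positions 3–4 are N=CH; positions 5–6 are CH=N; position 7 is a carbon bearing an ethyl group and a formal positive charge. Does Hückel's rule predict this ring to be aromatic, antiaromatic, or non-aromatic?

Every ring atom contributes a p orbital perpendicular to the ring (each doubly-bonded ring atom is sp² with one p-orbital electron; the doubly-bonded nitrogens are pyridine-type — their lone pairs lie in the ring plane, leaving one electron in the p orbital; the carbocation has an empty p orbital), so the π system is cyclic and fully conjugated.
π-electron count: 3 × 2 = 6 from the double-bond units + 0 from the C(ethyl)(+) atom = 6.
6 = 4(1) + 2, which satisfies Hückel's 4n+2 rule.

Aromatic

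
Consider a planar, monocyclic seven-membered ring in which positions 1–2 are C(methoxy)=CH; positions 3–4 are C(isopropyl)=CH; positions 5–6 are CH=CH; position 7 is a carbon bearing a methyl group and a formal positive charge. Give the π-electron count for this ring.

6

Every ring atom contributes a p orbital perpendicular to the ring (the double-bond atoms are sp², each contributing one p electron; the carbocation has an empty p orbital), so the π system is cyclic and fully conjugated.
Adding the contributions, 3 × 2 = 6 from the double-bond units + 0 from the C(methyl)(+) atom = 6.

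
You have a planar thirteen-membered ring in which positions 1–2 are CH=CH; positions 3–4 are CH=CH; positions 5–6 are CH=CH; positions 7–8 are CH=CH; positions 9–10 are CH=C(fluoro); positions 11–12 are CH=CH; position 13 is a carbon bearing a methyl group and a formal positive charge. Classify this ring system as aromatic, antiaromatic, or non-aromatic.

Antiaromatic

Every ring atom contributes a p orbital perpendicular to the ring (each doubly-bonded ring atom is sp² with one p-orbital electron; the carbocation has an empty p orbital), so the π system is cyclic and fully conjugated.
Counting π electrons: 6 × 2 = 12 from the double-bond units + 0 from the C(methyl)(+) atom = 12.
With 12 = 4·3 π electrons, Hückel's rule classifies the planar ring as antiaromatic.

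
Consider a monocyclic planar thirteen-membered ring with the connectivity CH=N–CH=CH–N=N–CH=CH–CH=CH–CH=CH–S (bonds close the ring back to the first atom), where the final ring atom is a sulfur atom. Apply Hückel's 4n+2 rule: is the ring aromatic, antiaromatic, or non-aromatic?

Aromatic

Check conjugation: each doubly-bonded ring atom is sp² with one p-orbital electron; the doubly-bonded nitrogens are pyridine-type — their lone pairs lie in the ring plane, leaving one electron in the p orbital; the sulfur donates one lone pair from its p orbital — every position has a p orbital, so the cyclic π system is continuous.
Tallying contributions gives 6 × 2 = 12 from the double-bond units + 2 from the S atom = 14.
14 = 4(3) + 2, which satisfies Hückel's 4n+2 rule.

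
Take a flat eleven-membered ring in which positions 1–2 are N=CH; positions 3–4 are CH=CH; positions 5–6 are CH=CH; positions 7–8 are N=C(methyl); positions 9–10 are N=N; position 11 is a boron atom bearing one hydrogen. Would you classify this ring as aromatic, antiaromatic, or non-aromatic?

Aromatic

Check conjugation: every atom in a ring double bond is sp² and brings one electron to the p orbital; the doubly-bonded nitrogens are pyridine-type — their lone pairs lie in the ring plane, leaving one electron in the p orbital; the boron has an empty p orbital — every position has a p orbital, so the cyclic π system is continuous.
Tallying contributions gives 5 × 2 = 10 from the double-bond units + 0 from the BH atom = 10.
With 10 π electrons (n = 2), the Hückel 4n+2 condition holds.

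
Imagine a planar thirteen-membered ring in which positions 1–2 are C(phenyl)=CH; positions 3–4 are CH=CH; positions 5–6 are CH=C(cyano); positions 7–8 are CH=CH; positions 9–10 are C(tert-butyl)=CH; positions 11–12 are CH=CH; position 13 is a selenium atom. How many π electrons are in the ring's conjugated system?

All ring atoms are sp² and supply a p orbital to the ring (every atom in a ring double bond is sp² and brings one electron to the p orbital; the selenium donates one lone pair from its p orbital); the conjugation is uninterrupted.
π-electron count: 6 × 2 = 12 from the double-bond units + 2 from the Se atom = 14.

14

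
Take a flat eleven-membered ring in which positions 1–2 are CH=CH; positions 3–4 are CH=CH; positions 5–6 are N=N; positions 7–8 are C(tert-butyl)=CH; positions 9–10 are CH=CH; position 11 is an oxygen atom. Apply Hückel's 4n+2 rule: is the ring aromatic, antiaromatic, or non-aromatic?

The p orbitals form a continuous loop: each doubly-bonded ring atom is sp² with one p-orbital electron; the doubly-bonded nitrogens are pyridine-type — their lone pairs lie in the ring plane, leaving one electron in the p orbital; the oxygen donates one lone pair from its p orbital. The ring is fully conjugated.
Tallying contributions gives 5 × 2 = 10 from the double-bond units + 2 from the O atom = 12.
12 is a 4n count (n = 3), so the planar conjugated ring is antiaromatic.

Antiaromatic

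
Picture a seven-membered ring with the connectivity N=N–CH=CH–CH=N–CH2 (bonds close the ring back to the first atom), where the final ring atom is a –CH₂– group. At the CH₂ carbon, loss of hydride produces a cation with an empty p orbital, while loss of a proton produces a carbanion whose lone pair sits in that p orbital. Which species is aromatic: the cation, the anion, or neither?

The cation

In either ion the ring is fully conjugated: every atom, including the new sp² carbon, supplies a p orbital.
Cation: 3 × 2 + 0 = 6 π electrons → 4(1)+2, aromatic.
Anion: 3 × 2 + 2 = 8 π electrons → 4(2), antiaromatic.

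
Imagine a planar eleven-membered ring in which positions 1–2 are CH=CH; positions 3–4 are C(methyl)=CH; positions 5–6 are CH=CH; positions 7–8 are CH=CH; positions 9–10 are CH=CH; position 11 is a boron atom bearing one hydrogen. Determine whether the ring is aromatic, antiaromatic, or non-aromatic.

All ring atoms are sp² and supply a p orbital to the ring (every atom in a ring double bond is sp² and brings one electron to the p orbital; the boron has an empty p orbital); the conjugation is uninterrupted.
Tallying contributions gives 5 × 2 = 10 from the double-bond units + 0 from the BH atom = 10.
That gives a 4n+2 count (10, n = 2).

Aromatic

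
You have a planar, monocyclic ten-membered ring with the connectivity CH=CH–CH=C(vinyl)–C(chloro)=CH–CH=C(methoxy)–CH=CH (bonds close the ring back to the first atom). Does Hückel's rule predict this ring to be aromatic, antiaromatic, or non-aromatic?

The p orbitals form a continuous loop: the double-bond atoms are sp², each contributing one p electron. The ring is fully conjugated.
Counting π electrons: 5 × 2 = 10 from the 5 double-bond units.
10 = 4(2) + 2, which satisfies Hückel's 4n+2 rule.

Aromatic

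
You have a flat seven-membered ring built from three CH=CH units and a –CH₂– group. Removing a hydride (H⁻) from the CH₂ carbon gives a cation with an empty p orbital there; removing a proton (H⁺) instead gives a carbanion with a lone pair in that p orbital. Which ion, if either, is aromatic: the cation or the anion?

In both ions every ring atom is sp² and contributes a p orbital, so both rings are fully conjugated.
Cation: 3 × 2 + 0 = 6 π electrons → 4(1)+2, aromatic.
Anion: 3 × 2 + 2 = 8 π electrons → 4(2), antiaromatic.

The cation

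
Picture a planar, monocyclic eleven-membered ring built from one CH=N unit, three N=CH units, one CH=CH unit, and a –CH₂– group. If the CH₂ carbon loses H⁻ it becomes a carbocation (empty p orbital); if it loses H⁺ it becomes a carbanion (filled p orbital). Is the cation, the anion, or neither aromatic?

The cation

Both ions have a continuous loop of p orbitals — each ring atom is sp².
Cation: 5 × 2 + 0 = 10 π electrons → 4(2)+2, aromatic.
Anion: 5 × 2 + 2 = 12 π electrons → 4(3), antiaromatic.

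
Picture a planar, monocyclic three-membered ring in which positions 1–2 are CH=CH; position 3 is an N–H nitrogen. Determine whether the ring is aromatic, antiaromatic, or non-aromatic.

Antiaromatic

The p orbitals form a continuous loop: the double-bond atoms are sp², each contributing one p electron; the pyrrole-type nitrogen donates its lone pair from the p orbital. The ring is fully conjugated.
Counting π electrons: 1 × 2 = 2 from the double-bond unit + 2 from the NH atom = 4.
With 4 = 4·1 π electrons, Hückel's rule classifies the planar ring as antiaromatic.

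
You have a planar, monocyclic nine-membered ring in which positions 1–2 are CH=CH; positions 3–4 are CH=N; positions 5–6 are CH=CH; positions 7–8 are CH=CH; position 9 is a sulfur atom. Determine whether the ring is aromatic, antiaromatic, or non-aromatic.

The p orbitals form a continuous loop: each doubly-bonded ring atom is sp² with one p-orbital electron; each =N– nitrogen is pyridine-type (lone pair in the sp² plane, one electron in the p orbital); the sulfur donates one lone pair from its p orbital. The ring is fully conjugated.
Tallying contributions gives 4 × 2 = 8 from the double-bond units + 2 from the S atom = 10.
That gives a 4n+2 count (10, n = 2).

Aromatic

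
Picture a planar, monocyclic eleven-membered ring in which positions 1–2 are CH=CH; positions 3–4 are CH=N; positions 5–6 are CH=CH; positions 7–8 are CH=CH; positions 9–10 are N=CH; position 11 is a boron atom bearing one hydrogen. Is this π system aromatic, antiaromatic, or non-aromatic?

Aromatic

Every ring atom contributes a p orbital perpendicular to the ring (every atom in a ring double bond is sp² and brings one electron to the p orbital; each =N– nitrogen is pyridine-type (lone pair in the sp² plane, one electron in the p orbital); the boron has an empty p orbital), so the π system is cyclic and fully conjugated.
π-electron count: 5 × 2 = 10 from the double-bond units + 0 from the BH atom = 10.
That gives a 4n+2 count (10, n = 2).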